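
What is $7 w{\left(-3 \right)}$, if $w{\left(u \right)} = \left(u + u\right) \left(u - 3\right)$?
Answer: $252$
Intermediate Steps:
$w{\left(u \right)} = 2 u \left(-3 + u\right)$
$7 w{\left(-3 \right)} = 7 \cdot 2 \left(-3\right) \left(-3 - 3\right) = 7 \cdot 2 \left(-3\right) \left(-6\right) = 7 \cdot 36 = 252$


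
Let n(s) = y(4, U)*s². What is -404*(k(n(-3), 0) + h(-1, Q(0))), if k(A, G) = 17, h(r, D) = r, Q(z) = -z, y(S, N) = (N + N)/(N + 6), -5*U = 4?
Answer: -6464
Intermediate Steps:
U = -⅘ (U = -⅕*4 = -⅘ ≈ -0.80000)
y(S, N) = 2*N/(6 + N) (y(S, N) = (2*N)/(6 + N) = 2*N/(6 + N))
n(s) = -4*s²/13 (n(s) = (2*(-⅘)/(6 - ⅘))*s² = (2*(-⅘)/(26/5))*s² = (2*(-⅘)*(5/26))*s² = -4*s²/13)
-404*(k(n(-3), 0) + h(-1, Q(0))) = -404*(17 - 1) = -404*16 = -6464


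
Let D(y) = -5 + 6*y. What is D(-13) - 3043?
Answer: -3126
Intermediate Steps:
D(-13) - 3043 = (-5 + 6*(-13)) - 3043 = (-5 - 78) - 3043 = -83 - 3043 = -3126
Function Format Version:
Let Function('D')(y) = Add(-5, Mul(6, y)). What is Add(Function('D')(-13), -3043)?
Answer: -3126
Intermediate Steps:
Add(Function('D')(-13), -3043) = Add(Add(-5, Mul(6, -13)), -3043) = Add(Add(-5, -78), -3043) = Add(-83, -3043) = -3126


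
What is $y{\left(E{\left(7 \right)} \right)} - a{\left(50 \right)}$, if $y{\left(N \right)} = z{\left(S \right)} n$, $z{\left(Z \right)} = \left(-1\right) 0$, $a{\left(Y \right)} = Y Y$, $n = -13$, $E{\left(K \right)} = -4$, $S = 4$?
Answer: $-2500$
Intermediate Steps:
$a{\left(Y \right)} = Y^{2}$
$z{\left(Z \right)} = 0$
$y{\left(N \right)} = 0$ ($y{\left(N \right)} = 0 \left(-13\right) = 0$)
$y{\left(E{\left(7 \right)} \right)} - a{\left(50 \right)} = 0 - 50^{2} = 0 - 2500 = -2500$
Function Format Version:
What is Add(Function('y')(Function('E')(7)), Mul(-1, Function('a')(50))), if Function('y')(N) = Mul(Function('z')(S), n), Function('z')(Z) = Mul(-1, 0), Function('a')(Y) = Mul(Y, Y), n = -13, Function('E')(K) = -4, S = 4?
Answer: -2500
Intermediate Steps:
Function('a')(Y) = Pow(Y, 2)
Function('z')(Z) = 0
Function('y')(N) = 0 (Function('y')(N) = Mul(0, -13) = 0)
Add(Function('y')(Function('E')(7)), Mul(-1, Function('a')(50))) = Add(0, Mul(-1, Pow(50, 2))) = Add(0, Mul(-1, 2500)) = Add(0, -2500) = -2500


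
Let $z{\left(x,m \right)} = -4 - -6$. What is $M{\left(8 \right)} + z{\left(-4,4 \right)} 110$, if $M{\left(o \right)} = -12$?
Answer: $208$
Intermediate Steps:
$z{\left(x,m \right)} = 2$ ($z{\left(x,m \right)} = -4 + 6 = 2$)
$M{\left(8 \right)} + z{\left(-4,4 \right)} 110 = -12 + 2 \cdot 110 = -12 + 220 = 208$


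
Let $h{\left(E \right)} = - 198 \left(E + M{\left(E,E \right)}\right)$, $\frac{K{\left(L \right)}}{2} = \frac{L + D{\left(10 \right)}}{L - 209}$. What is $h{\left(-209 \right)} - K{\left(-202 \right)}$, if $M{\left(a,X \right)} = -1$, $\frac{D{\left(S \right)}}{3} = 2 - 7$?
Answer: $\frac{17088946}{411} \approx 41579.0$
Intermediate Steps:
$D{\left(S \right)} = -15$ ($D{\left(S \right)} = 3 \left(2 - 7\right) = 3 \left(-5\right) = -15$)
$K{\left(L \right)} = \frac{2 \left(-15 + L\right)}{-209 + L}$ ($K{\left(L \right)} = 2 \frac{L - 15}{L - 209} = 2 \frac{-15 + L}{-209 + L} = \frac{2 \left(-15 + L\right)}{-209 + L}$)
$h{\left(E \right)} = 198 - 198 E$ ($h{\left(E \right)} = - 198 \left(E - 1\right) = - 198 \left(-1 + E\right) = 198 - 198 E$)
$h{\left(-209 \right)} - K{\left(-202 \right)} = \left(198 - -41382\right) - \frac{2 \left(-15 - 202\right)}{-209 - 202} = \left(198 + 41382\right) - 2 \frac{1}{-411} \left(-217\right) = 41580 - 2 \left(- \frac{1}{411}\right) \left(-217\right) = 41580 - \frac{434}{411} = \frac{17088946}{411}$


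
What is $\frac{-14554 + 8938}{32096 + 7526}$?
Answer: $- \frac{2808}{19811} \approx -0.14174$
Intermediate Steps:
$\frac{-14554 + 8938}{32096 + 7526} = - \frac{5616}{39622} = \left(-5616\right) \frac{1}{39622} = - \frac{2808}{19811}$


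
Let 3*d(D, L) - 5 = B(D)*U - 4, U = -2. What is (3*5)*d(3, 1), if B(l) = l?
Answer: -25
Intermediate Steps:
d(D, L) = 1/3 - 2*D/3 (d(D, L) = 5/3 + (D*(-2) - 4)/3 = 5/3 + (-2*D - 4)/3 = 5/3 + (-4 - 2*D)/3 = 5/3 + (-4/3 - 2*D/3) = 1/3 - 2*D/3)
(3*5)*d(3, 1) = (3*5)*(1/3 - 2/3*3) = 15*(1/3 - 2) = 15*(-5/3) = -25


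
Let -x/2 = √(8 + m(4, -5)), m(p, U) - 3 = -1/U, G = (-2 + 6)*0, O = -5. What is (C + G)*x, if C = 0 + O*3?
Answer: 12*√70 ≈ 100.40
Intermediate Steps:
G = 0 (G = 4*0 = 0)
m(p, U) = 3 - 1/U
x = -4*√70/5 (x = -2*√(8 + (3 - 1/(-5))) = -2*√(8 + (3 - 1*(-⅕))) = -2*√(8 + (3 + ⅕)) = -2*√(8 + 16/5) = -4*√70/5 ≈ -6.6933)
C = -15 (C = 0 - 5*3 = 0 - 15 = -15)
(C + G)*x = (-15 + 0)*(-4*√70/5) = -(-12)*√70 = 12*√70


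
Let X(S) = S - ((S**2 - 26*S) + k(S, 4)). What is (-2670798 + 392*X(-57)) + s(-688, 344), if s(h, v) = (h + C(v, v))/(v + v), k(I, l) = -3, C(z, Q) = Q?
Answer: -9093037/2 ≈ -4.5465e+6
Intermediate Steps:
s(h, v) = (h + v)/(2*v) (s(h, v) = (h + v)/(v + v) = (h + v)/((2*v)) = (h + v)*(1/(2*v)) = (h + v)/(2*v))
X(S) = 3 - S**2 + 27*S (X(S) = S - ((S**2 - 26*S) - 3) = S - (-3 + S**2 - 26*S) = S + (3 - S**2 + 26*S) = 3 - S**2 + 27*S)
(-2670798 + 392*X(-57)) + s(-688, 344) = (-2670798 + 392*(3 - 1*(-57)**2 + 27*(-57))) + (1/2)*(-688 + 344)/344 = (-2670798 + 392*(3 - 1*3249 - 1539)) + (1/2)*(1/344)*(-344) = (-2670798 + 392*(3 - 3249 - 1539)) - 1/2 = (-2670798 + 392*(-4785)) - 1/2 = (-2670798 - 1875720) - 1/2 = -4546518 - 1/2 = -9093037/2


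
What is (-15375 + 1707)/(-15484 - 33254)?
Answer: 2278/8123 ≈ 0.28044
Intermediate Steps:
(-15375 + 1707)/(-15484 - 33254) = -13668/(-48738) = -13668*(-1/48738) = 2278/8123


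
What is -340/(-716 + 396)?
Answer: 17/16 ≈ 1.0625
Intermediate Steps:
-340/(-716 + 396) = -340/(-320) = -340*(-1/320) = 17/16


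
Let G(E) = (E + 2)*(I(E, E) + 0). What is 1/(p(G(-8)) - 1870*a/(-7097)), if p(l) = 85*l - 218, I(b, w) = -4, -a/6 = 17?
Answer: 7097/12739994 ≈ 0.00055707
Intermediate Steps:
a = -102 (a = -6*17 = -102)
G(E) = -8 - 4*E (G(E) = (E + 2)*(-4 + 0) = (2 + E)*(-4) = -8 - 4*E)
p(l) = -218 + 85*l
1/(p(G(-8)) - 1870*a/(-7097)) = 1/((-218 + 85*(-8 - 4*(-8))) - 1870*(-102)/(-7097)) = 1/((-218 + 85*(-8 + 32)) + 190740*(-1/7097)) = 1/((-218 + 85*24) - 190740/7097) = 1/((-218 + 2040) - 190740/7097) = 1/(1822 - 190740/7097) = 1/(12739994/7097) = 7097/12739994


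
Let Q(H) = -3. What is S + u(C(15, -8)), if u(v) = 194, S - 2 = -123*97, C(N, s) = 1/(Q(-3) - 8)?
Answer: -11735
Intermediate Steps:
C(N, s) = -1/11 (C(N, s) = 1/(-3 - 8) = 1/(-11) = -1/11)
S = -11929 (S = 2 - 123*97 = 2 - 11931 = -11929)
S + u(C(15, -8)) = -11929 + 194 = -11735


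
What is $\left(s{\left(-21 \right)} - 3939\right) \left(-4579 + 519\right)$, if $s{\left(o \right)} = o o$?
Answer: $14201880$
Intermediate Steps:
$s{\left(o \right)} = o^{2}$
$\left(s{\left(-21 \right)} - 3939\right) \left(-4579 + 519\right) = \left(\left(-21\right)^{2} - 3939\right) \left(-4579 + 519\right) = \left(441 - 3939\right) \left(-4060\right) = \left(-3498\right) \left(-4060\right) = 14201880$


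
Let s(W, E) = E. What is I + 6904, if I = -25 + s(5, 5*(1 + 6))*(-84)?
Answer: 3939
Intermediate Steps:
I = -2965 (I = -25 + (5*(1 + 6))*(-84) = -25 + (5*7)*(-84) = -25 + 35*(-84) = -25 - 2940 = -2965)
I + 6904 = -2965 + 6904 = 3939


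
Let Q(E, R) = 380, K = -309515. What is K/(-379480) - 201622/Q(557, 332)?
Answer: -3819695043/7210120 ≈ -529.77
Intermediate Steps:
K/(-379480) - 201622/Q(557, 332) = -309515/(-379480) - 201622/380 = -309515*(-1/379480) - 201622*1/380 = 61903/75896 - 100811/190 = -3819695043/7210120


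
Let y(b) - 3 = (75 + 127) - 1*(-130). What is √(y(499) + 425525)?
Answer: 2*√106465 ≈ 652.58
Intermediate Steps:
y(b) = 335 (y(b) = 3 + ((75 + 127) - 1*(-130)) = 3 + (202 + 130) = 3 + 332 = 335)
√(y(499) + 425525) = √(335 + 425525) = √425860 = 2*√106465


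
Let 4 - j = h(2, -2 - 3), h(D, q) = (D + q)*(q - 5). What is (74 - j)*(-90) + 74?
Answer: -8926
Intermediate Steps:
h(D, q) = (-5 + q)*(D + q) (h(D, q) = (D + q)*(-5 + q) = (-5 + q)*(D + q))
j = -26 (j = 4 - ((-2 - 3)**2 - 5*2 - 5*(-2 - 3) + 2*(-2 - 3)) = 4 - ((-5)**2 - 10 - 5*(-5) + 2*(-5)) = 4 - (25 - 10 + 25 - 10) = 4 - 1*30 = 4 - 30 = -26)
(74 - j)*(-90) + 74 = (74 - 1*(-26))*(-90) + 74 = (74 + 26)*(-90) + 74 = 100*(-90) + 74 = -9000 + 74 = -8926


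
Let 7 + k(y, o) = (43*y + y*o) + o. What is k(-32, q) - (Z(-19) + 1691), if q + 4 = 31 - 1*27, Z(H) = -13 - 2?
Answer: -3059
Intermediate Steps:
Z(H) = -15
q = 0 (q = -4 + (31 - 1*27) = -4 + (31 - 27) = -4 + 4 = 0)
k(y, o) = -7 + o + 43*y + o*y (k(y, o) = -7 + ((43*y + y*o) + o) = -7 + ((43*y + o*y) + o) = -7 + (o + 43*y + o*y) = -7 + o + 43*y + o*y)
k(-32, q) - (Z(-19) + 1691) = (-7 + 0 + 43*(-32) + 0*(-32)) - (-15 + 1691) = (-7 + 0 - 1376 + 0) - 1*1676 = -1383 - 1676 = -3059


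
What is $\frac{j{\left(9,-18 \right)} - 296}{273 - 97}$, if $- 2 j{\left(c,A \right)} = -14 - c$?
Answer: $- \frac{569}{352} \approx -1.6165$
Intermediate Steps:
$j{\left(c,A \right)} = 7 + \frac{c}{2}$ ($j{\left(c,A \right)} = - \frac{-14 - c}{2} = 7 + \frac{c}{2}$)
$\frac{j{\left(9,-18 \right)} - 296}{273 - 97} = \frac{\left(7 + \frac{1}{2} \cdot 9\right) - 296}{273 - 97} = \frac{\left(7 + \frac{9}{2}\right) - 296}{273 + \left(-129 + 32\right)} = \frac{\frac{23}{2} - 296}{273 - 97} = - \frac{569}{2 \cdot 176} = \left(- \frac{569}{2}\right) \frac{1}{176} = - \frac{569}{352}$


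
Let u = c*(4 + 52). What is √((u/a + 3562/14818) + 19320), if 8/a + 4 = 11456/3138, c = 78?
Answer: √287228220238391853/3874907 ≈ 138.31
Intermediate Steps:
a = -3138/137 (a = 8/(-4 + 11456/3138) = 8/(-4 + 11456*(1/3138)) = 8/(-4 + 5728/1569) = 8/(-548/1569) = 8*(-1569/548) = -3138/137 ≈ -22.905)
u = 4368 (u = 78*(4 + 52) = 78*56 = 4368)
√((u/a + 3562/14818) + 19320) = √((4368/(-3138/137) + 3562/14818) + 19320) = √((4368*(-137/3138) + 3562*(1/14818)) + 19320) = √((-99736/523 + 1781/7409) + 19320) = √(-738012561/3874907 + 19320) = √(74125190679/3874907) = √287228220238391853/3874907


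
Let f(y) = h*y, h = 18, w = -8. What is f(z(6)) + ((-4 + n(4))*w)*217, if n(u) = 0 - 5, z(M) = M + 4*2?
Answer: 15876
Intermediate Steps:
z(M) = 8 + M (z(M) = M + 8 = 8 + M)
n(u) = -5
f(y) = 18*y
f(z(6)) + ((-4 + n(4))*w)*217 = 18*(8 + 6) + ((-4 - 5)*(-8))*217 = 18*14 - 9*(-8)*217 = 252 + 72*217 = 252 + 15624 = 15876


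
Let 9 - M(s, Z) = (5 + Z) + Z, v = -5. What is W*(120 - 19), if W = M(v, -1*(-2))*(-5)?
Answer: 0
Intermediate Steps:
M(s, Z) = 4 - 2*Z (M(s, Z) = 9 - ((5 + Z) + Z) = 9 - (5 + 2*Z) = 9 + (-5 - 2*Z) = 4 - 2*Z)
W = 0 (W = (4 - (-2)*(-2))*(-5) = (4 - 2*2)*(-5) = (4 - 4)*(-5) = 0*(-5) = 0)
W*(120 - 19) = 0*(120 - 19) = 0*101 = 0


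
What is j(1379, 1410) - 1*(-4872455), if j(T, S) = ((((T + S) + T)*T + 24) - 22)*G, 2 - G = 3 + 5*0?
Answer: -875219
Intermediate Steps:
G = -1 (G = 2 - (3 + 5*0) = 2 - (3 + 0) = 2 - 1*3 = 2 - 3 = -1)
j(T, S) = -2 - T*(S + 2*T) (j(T, S) = ((((T + S) + T)*T + 24) - 22)*(-1) = ((((S + T) + T)*T + 24) - 22)*(-1) = (((S + 2*T)*T + 24) - 22)*(-1) = ((T*(S + 2*T) + 24) - 22)*(-1) = ((24 + T*(S + 2*T)) - 22)*(-1) = (2 + T*(S + 2*T))*(-1) = -2 - T*(S + 2*T))
j(1379, 1410) - 1*(-4872455) = (-2 - 2*1379**2 - 1*1410*1379) - 1*(-4872455) = (-2 - 2*1901641 - 1944390) + 4872455 = (-2 - 3803282 - 1944390) + 4872455 = -5747674 + 4872455 = -875219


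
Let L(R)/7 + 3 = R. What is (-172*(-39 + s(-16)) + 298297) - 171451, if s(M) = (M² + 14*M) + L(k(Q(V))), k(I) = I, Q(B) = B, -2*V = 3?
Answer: 133468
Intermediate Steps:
V = -3/2 (V = -½*3 = -3/2 ≈ -1.5000)
L(R) = -21 + 7*R
s(M) = -63/2 + M² + 14*M (s(M) = (M² + 14*M) + (-21 + 7*(-3/2)) = (M² + 14*M) + (-21 - 21/2) = (M² + 14*M) - 63/2 = -63/2 + M² + 14*M)
(-172*(-39 + s(-16)) + 298297) - 171451 = (-172*(-39 + (-63/2 + (-16)² + 14*(-16))) + 298297) - 171451 = (-172*(-39 + (-63/2 + 256 - 224)) + 298297) - 171451 = (-172*(-39 + ½) + 298297) - 171451 = (-172*(-77/2) + 298297) - 171451 = (6622 + 298297) - 171451 = 304919 - 171451 = 133468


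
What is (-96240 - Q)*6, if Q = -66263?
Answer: -179862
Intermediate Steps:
(-96240 - Q)*6 = (-96240 - 1*(-66263))*6 = (-96240 + 66263)*6 = -29977*6 = -179862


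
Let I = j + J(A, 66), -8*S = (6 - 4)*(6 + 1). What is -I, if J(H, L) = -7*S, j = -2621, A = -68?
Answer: 10435/4 ≈ 2608.8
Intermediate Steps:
S = -7/4 (S = -(6 - 4)*(6 + 1)/8 = -7/4 ≈ -1.7500)
J(H, L) = 49/4 (J(H, L) = -7*(-7/4) = 49/4)
I = -10435/4 (I = -2621 + 49/4 = -10435/4 ≈ -2608.8)
-I = -1*(-10435/4) = 10435/4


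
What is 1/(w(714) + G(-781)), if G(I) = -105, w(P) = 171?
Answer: 1/66 ≈ 0.015152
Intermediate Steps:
1/(w(714) + G(-781)) = 1/(171 - 105) = 1/66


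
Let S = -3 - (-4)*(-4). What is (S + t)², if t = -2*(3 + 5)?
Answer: 1225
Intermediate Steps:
t = -16 (t = -2*8 = -16)
S = -19 (S = -3 - 1*16 = -3 - 16 = -19)
(S + t)² = (-19 - 16)² = (-35)² = 1225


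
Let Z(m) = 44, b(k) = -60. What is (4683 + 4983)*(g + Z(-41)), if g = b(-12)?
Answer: -154656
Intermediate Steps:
g = -60
(4683 + 4983)*(g + Z(-41)) = (4683 + 4983)*(-60 + 44) = 9666*(-16) = -154656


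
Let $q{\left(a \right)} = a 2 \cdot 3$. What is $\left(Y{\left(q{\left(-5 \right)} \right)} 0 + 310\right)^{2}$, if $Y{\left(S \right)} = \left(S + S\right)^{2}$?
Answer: $96100$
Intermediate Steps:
$q{\left(a \right)} = 6 a$ ($q{\left(a \right)} = 2 a 3 = 6 a$)
$Y{\left(S \right)} = 4 S^{2}$ ($Y{\left(S \right)} = \left(2 S\right)^{2} = 4 S^{2}$)
$\left(Y{\left(q{\left(-5 \right)} \right)} 0 + 310\right)^{2} = \left(4 \left(6 \left(-5\right)\right)^{2} \cdot 0 + 310\right)^{2} = \left(4 \left(-30\right)^{2} \cdot 0 + 310\right)^{2} = \left(4 \cdot 900 \cdot 0 + 310\right)^{2} = \left(3600 \cdot 0 + 310\right)^{2} = \left(0 + 310\right)^{2} = 310^{2} = 96100$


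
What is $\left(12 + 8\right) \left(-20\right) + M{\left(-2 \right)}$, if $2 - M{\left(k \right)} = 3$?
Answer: $-401$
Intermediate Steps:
$M{\left(k \right)} = -1$ ($M{\left(k \right)} = 2 - 3 = -1$)
$\left(12 + 8\right) \left(-20\right) + M{\left(-2 \right)} = \left(12 + 8\right) \left(-20\right) - 1 = 20 \left(-20\right) - 1 = -400 - 1 = -401$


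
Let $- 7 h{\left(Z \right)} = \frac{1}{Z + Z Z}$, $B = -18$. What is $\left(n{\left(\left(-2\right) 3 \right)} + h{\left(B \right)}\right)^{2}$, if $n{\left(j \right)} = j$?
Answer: $\frac{165199609}{4588164} \approx 36.006$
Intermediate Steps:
$h{\left(Z \right)} = - \frac{1}{7 \left(Z + Z^{2}\right)}$ ($h{\left(Z \right)} = - \frac{1}{7 \left(Z + Z Z\right)} = - \frac{1}{7 \left(Z + Z^{2}\right)}$)
$\left(n{\left(\left(-2\right) 3 \right)} + h{\left(B \right)}\right)^{2} = \left(\left(-2\right) 3 - \frac{1}{7 \left(-18\right) \left(1 - 18\right)}\right)^{2} = \left(-6 - - \frac{1}{126 \left(-17\right)}\right)^{2} = \left(-6 - \left(- \frac{1}{126}\right) \left(- \frac{1}{17}\right)\right)^{2} = \left(-6 - \frac{1}{2142}\right)^{2} = \left(- \frac{12853}{2142}\right)^{2} = \frac{165199609}{4588164}$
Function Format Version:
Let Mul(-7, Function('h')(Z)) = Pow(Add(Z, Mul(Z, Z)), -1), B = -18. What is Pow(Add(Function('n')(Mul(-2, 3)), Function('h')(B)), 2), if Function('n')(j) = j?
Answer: Rational(165199609, 4588164) ≈ 36.006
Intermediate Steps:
Function('h')(Z) = Mul(Rational(-1, 7), Pow(Add(Z, Pow(Z, 2)), -1)) (Function('h')(Z) = Mul(Rational(-1, 7), Pow(Add(Z, Mul(Z, Z)), -1)) = Mul(Rational(-1, 7), Pow(Add(Z, Pow(Z, 2)), -1)))
Pow(Add(Function('n')(Mul(-2, 3)), Function('h')(B)), 2) = Pow(Add(Mul(-2, 3), Mul(Rational(-1, 7), Pow(-18, -1), Pow(Add(1, -18), -1))), 2) = Pow(Add(-6, Mul(Rational(-1, 7), Rational(-1, 18), Pow(-17, -1))), 2) = Pow(Add(-6, Mul(Rational(-1, 7), Rational(-1, 18), Rational(-1, 17))), 2) = Pow(Add(-6, Rational(-1, 2142)), 2) = Pow(Rational(-12853, 2142), 2) = Rational(165199609, 4588164)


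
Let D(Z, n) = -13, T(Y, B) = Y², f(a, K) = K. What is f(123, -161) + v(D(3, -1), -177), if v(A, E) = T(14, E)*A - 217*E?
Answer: 35700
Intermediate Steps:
v(A, E) = -217*E + 196*A (v(A, E) = 14²*A - 217*E = 196*A - 217*E = -217*E + 196*A)
f(123, -161) + v(D(3, -1), -177) = -161 + (-217*(-177) + 196*(-13)) = -161 + (38409 - 2548) = -161 + 35861 = 35700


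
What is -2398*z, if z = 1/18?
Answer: -1199/9 ≈ -133.22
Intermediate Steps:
z = 1/18 ≈ 0.055556
-2398*z = -2398*1/18 = -1199/9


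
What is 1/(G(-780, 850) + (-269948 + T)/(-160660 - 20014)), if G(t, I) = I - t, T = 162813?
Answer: 180674/294605755 ≈ 0.00061327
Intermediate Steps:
1/(G(-780, 850) + (-269948 + T)/(-160660 - 20014)) = 1/((850 - 1*(-780)) + (-269948 + 162813)/(-160660 - 20014)) = 1/((850 + 780) - 107135/(-180674)) = 1/(1630 - 107135*(-1/180674)) = 1/(1630 + 107135/180674) = 1/(294605755/180674) = 180674/294605755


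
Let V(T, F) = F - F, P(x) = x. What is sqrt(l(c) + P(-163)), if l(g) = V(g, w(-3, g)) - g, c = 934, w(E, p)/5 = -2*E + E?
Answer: I*sqrt(1097) ≈ 33.121*I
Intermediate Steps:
w(E, p) = -5*E (w(E, p) = 5*(-2*E + E) = 5*(-E) = -5*E)
V(T, F) = 0
l(g) = -g (l(g) = 0 - g = -g)
sqrt(l(c) + P(-163)) = sqrt(-1*934 - 163) = sqrt(-934 - 163) = sqrt(-1097) = I*sqrt(1097)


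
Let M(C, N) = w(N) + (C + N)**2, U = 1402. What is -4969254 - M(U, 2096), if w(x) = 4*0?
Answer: -17205258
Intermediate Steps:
w(x) = 0
M(C, N) = (C + N)**2 (M(C, N) = 0 + (C + N)**2 = (C + N)**2)
-4969254 - M(U, 2096) = -4969254 - (1402 + 2096)**2 = -4969254 - 1*3498**2 = -4969254 - 1*12236004 = -4969254 - 12236004 = -17205258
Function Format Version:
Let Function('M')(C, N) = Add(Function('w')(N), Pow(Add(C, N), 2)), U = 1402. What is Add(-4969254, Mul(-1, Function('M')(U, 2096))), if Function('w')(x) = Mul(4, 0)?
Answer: -17205258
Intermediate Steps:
Function('w')(x) = 0
Function('M')(C, N) = Pow(Add(C, N), 2) (Function('M')(C, N) = Add(0, Pow(Add(C, N), 2)) = Pow(Add(C, N), 2))
Add(-4969254, Mul(-1, Function('M')(U, 2096))) = Add(-4969254, Mul(-1, Pow(Add(1402, 2096), 2))) = Add(-4969254, Mul(-1, Pow(3498, 2))) = Add(-4969254, Mul(-1, 12236004)) = Add(-4969254, -12236004) = -17205258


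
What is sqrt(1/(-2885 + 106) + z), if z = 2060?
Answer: sqrt(15909049681)/2779 ≈ 45.387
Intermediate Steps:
sqrt(1/(-2885 + 106) + z) = sqrt(1/(-2885 + 106) + 2060) = sqrt(1/(-2779) + 2060) = sqrt(-1/2779 + 2060) = sqrt(5724739/2779) = sqrt(15909049681)/2779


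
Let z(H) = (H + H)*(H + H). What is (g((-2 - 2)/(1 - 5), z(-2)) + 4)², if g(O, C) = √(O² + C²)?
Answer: (4 + √257)² ≈ 401.25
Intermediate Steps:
z(H) = 4*H² (z(H) = (2*H)*(2*H) = 4*H²)
g(O, C) = √(C² + O²)
(g((-2 - 2)/(1 - 5), z(-2)) + 4)² = (√((4*(-2)²)² + ((-2 - 2)/(1 - 5))²) + 4)² = (√((4*4)² + (-4/(-4))²) + 4)² = (√(16² + (-4*(-¼))²) + 4)² = (√(256 + 1²) + 4)² = (√(256 + 1) + 4)² = (√257 + 4)² = (4 + √257)²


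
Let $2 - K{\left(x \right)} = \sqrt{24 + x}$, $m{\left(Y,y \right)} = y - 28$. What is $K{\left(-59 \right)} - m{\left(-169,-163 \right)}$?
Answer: $193 - i \sqrt{35} \approx 193.0 - 5.9161 i$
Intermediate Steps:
$m{\left(Y,y \right)} = -28 + y$
$K{\left(x \right)} = 2 - \sqrt{24 + x}$
$K{\left(-59 \right)} - m{\left(-169,-163 \right)} = \left(2 - \sqrt{24 - 59}\right) - \left(-28 - 163\right) = \left(2 - \sqrt{-35}\right) - -191 = \left(2 - i \sqrt{35}\right) + 191 = 193 - i \sqrt{35}$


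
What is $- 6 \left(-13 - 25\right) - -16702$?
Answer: $16930$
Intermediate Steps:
$- 6 \left(-13 - 25\right) - -16702 = \left(-6\right) \left(-38\right) + 16702 = 228 + 16702 = 16930$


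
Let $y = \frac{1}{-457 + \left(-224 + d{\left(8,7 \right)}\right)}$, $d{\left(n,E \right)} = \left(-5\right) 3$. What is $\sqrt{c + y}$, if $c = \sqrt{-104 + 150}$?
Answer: $\frac{\sqrt{-174 + 121104 \sqrt{46}}}{348} \approx 2.604$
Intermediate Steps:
$d{\left(n,E \right)} = -15$
$c = \sqrt{46} \approx 6.7823$
$y = - \frac{1}{696}$ ($y = \frac{1}{-457 - 239} = \frac{1}{-696} = - \frac{1}{696} \approx -0.0014368$)
$\sqrt{c + y} = \sqrt{\sqrt{46} - \frac{1}{696}} = \sqrt{- \frac{1}{696} + \sqrt{46}}$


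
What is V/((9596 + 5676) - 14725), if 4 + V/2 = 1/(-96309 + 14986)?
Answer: -650586/44483681 ≈ -0.014625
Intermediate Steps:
V = -650586/81323 (V = -8 + 2/(-96309 + 14986) = -8 + 2/(-81323) = -8 + 2*(-1/81323) = -8 - 2/81323 = -650586/81323 ≈ -8.0000)
V/((9596 + 5676) - 14725) = -650586/(81323*((9596 + 5676) - 14725)) = -650586/(81323*(15272 - 14725)) = -650586/81323/547 = -650586/81323*1/547 = -650586/44483681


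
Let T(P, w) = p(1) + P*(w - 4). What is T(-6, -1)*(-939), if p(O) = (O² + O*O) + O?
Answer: -30987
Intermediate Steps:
p(O) = O + 2*O² (p(O) = (O² + O²) + O = 2*O² + O = O + 2*O²)
T(P, w) = 3 + P*(-4 + w) (T(P, w) = 1*(1 + 2*1) + P*(w - 4) = 1*(1 + 2) + P*(-4 + w) = 1*3 + P*(-4 + w) = 3 + P*(-4 + w))
T(-6, -1)*(-939) = (3 - 4*(-6) - 6*(-1))*(-939) = (3 + 24 + 6)*(-939) = 33*(-939) = -30987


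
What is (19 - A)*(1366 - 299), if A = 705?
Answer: -731962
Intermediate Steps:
(19 - A)*(1366 - 299) = (19 - 1*705)*(1366 - 299) = (19 - 705)*1067 = -686*1067 = -731962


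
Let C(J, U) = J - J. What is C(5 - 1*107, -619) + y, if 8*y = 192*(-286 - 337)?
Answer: -14952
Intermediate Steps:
y = -14952 (y = (192*(-286 - 337))/8 = (192*(-623))/8 = (1/8)*(-119616) = -14952)
C(J, U) = 0
C(5 - 1*107, -619) + y = 0 - 14952 = -14952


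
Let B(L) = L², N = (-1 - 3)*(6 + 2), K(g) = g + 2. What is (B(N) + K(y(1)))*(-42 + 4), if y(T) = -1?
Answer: -38950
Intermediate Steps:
K(g) = 2 + g
N = -32 (N = -4*8 = -32)
(B(N) + K(y(1)))*(-42 + 4) = ((-32)² + (2 - 1))*(-42 + 4) = (1024 + 1)*(-38) = 1025*(-38) = -38950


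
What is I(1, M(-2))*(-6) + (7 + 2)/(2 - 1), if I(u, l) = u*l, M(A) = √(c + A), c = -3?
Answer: 9 - 6*I*√5 ≈ 9.0 - 13.416*I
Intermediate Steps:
M(A) = √(-3 + A)
I(u, l) = l*u
I(1, M(-2))*(-6) + (7 + 2)/(2 - 1) = (√(-3 - 2)*1)*(-6) + (7 + 2)/(2 - 1) = (√(-5)*1)*(-6) + 9/1 = ((I*√5)*1)*(-6) + 9*1 = (I*√5)*(-6) + 9 = -6*I*√5 + 9 = 9 - 6*I*√5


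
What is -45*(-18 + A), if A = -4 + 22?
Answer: 0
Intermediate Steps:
A = 18
-45*(-18 + A) = -45*(-18 + 18) = -45*0 = 0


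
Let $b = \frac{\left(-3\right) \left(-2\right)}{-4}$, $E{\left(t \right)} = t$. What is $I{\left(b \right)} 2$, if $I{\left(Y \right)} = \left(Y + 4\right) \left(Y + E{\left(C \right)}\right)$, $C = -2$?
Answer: $- \frac{35}{2} \approx -17.5$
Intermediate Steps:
$b = - \frac{3}{2}$ ($b = 6 \left(- \frac{1}{4}\right) = - \frac{3}{2} \approx -1.5$)
$I{\left(Y \right)} = \left(-2 + Y\right) \left(4 + Y\right)$ ($I{\left(Y \right)} = \left(Y + 4\right) \left(Y - 2\right) = \left(4 + Y\right) \left(-2 + Y\right) = \left(-2 + Y\right) \left(4 + Y\right)$)
$I{\left(b \right)} 2 = \left(-8 + \left(- \frac{3}{2}\right)^{2} + 2 \left(- \frac{3}{2}\right)\right) 2 = \left(-8 + \frac{9}{4} - 3\right) 2 = \left(- \frac{35}{4}\right) 2 = - \frac{35}{2}$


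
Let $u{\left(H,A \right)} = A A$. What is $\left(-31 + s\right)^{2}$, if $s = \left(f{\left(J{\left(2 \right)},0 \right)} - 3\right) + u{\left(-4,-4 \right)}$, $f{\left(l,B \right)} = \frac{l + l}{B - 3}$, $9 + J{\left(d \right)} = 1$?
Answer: $\frac{1444}{9} \approx 160.44$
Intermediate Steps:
$u{\left(H,A \right)} = A^{2}$
$J{\left(d \right)} = -8$ ($J{\left(d \right)} = -9 + 1 = -8$)
$f{\left(l,B \right)} = \frac{2 l}{-3 + B}$
$s = \frac{55}{3}$ ($s = \left(2 \left(-8\right) \frac{1}{-3 + 0} - 3\right) + \left(-4\right)^{2} = \left(2 \left(-8\right) \frac{1}{-3} - 3\right) + 16 = \left(2 \left(-8\right) \left(- \frac{1}{3}\right) - 3\right) + 16 = \left(\frac{16}{3} - 3\right) + 16 = \frac{7}{3} + 16 = \frac{55}{3} \approx 18.333$)
$\left(-31 + s\right)^{2} = \left(-31 + \frac{55}{3}\right)^{2} = \left(- \frac{38}{3}\right)^{2} = \frac{1444}{9}$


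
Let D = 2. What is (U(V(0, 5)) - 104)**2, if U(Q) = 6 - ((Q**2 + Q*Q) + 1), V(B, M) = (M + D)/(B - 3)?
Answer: 978121/81 ≈ 12076.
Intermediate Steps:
V(B, M) = (2 + M)/(-3 + B) (V(B, M) = (M + 2)/(B - 3) = (2 + M)/(-3 + B))
U(Q) = 5 - 2*Q**2 (U(Q) = 6 - ((Q**2 + Q**2) + 1) = 6 - (2*Q**2 + 1) = 6 - (1 + 2*Q**2) = 6 + (-1 - 2*Q**2) = 5 - 2*Q**2)
(U(V(0, 5)) - 104)**2 = ((5 - 2*(2 + 5)**2/(-3 + 0)**2) - 104)**2 = ((5 - 2*(7/(-3))**2) - 104)**2 = ((5 - 2*(-1/3*7)**2) - 104)**2 = ((5 - 2*(-7/3)**2) - 104)**2 = ((5 - 2*49/9) - 104)**2 = ((5 - 98/9) - 104)**2 = (-53/9 - 104)**2 = (-989/9)**2 = 978121/81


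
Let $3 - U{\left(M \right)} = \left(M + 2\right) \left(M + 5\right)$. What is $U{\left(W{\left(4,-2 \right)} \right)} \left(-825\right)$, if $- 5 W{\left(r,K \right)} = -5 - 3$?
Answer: $17127$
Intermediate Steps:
$W{\left(r,K \right)} = \frac{8}{5}$ ($W{\left(r,K \right)} = - \frac{-5 - 3}{5} = \left(- \frac{1}{5}\right) \left(-8\right) = \frac{8}{5}$)
$U{\left(M \right)} = 3 - \left(2 + M\right) \left(5 + M\right)$ ($U{\left(M \right)} = 3 - \left(M + 2\right) \left(M + 5\right) = 3 - \left(2 + M\right) \left(5 + M\right)$)
$U{\left(W{\left(4,-2 \right)} \right)} \left(-825\right) = \left(-7 - \left(\frac{8}{5}\right)^{2} - \frac{56}{5}\right) \left(-825\right) = \left(-7 - \frac{64}{25} - \frac{56}{5}\right) \left(-825\right) = \left(- \frac{519}{25}\right) \left(-825\right) = 17127$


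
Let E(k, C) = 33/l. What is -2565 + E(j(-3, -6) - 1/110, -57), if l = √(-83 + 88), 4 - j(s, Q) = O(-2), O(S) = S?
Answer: -2565 + 33*√5/5 ≈ -2550.2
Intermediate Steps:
j(s, Q) = 6 (j(s, Q) = 4 - 1*(-2) = 4 + 2 = 6)
l = √5 ≈ 2.2361
E(k, C) = 33*√5/5 (E(k, C) = 33/(√5) = 33*(√5/5) = 33*√5/5)
-2565 + E(j(-3, -6) - 1/110, -57) = -2565 + 33*√5/5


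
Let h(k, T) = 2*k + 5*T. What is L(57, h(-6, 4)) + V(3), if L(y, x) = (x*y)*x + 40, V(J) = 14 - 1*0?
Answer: 3702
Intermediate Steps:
V(J) = 14 (V(J) = 14 + 0 = 14)
L(y, x) = 40 + y*x² (L(y, x) = y*x² + 40 = 40 + y*x²)
L(57, h(-6, 4)) + V(3) = (40 + 57*(2*(-6) + 5*4)²) + 14 = (40 + 57*(-12 + 20)²) + 14 = (40 + 57*8²) + 14 = (40 + 57*64) + 14 = (40 + 3648) + 14 = 3688 + 14 = 3702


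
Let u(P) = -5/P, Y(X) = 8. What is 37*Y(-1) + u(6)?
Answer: 1771/6 ≈ 295.17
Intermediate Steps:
37*Y(-1) + u(6) = 37*8 - 5/6 = 296 - 5*⅙ = 296 - ⅚ = 1771/6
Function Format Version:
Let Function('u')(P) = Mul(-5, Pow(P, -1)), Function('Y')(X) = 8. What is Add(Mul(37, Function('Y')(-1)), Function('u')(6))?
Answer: Rational(1771, 6) ≈ 295.17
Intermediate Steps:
Add(Mul(37, Function('Y')(-1)), Function('u')(6)) = Add(Mul(37, 8), Mul(-5, Pow(6, -1))) = Add(296, Mul(-5, Rational(1, 6))) = Add(296, Rational(-5, 6)) = Rational(1771, 6)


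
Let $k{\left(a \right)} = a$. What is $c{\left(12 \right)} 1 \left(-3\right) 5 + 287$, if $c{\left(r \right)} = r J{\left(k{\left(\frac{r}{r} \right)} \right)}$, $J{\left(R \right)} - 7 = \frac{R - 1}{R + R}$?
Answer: $-973$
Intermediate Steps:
$J{\left(R \right)} = 7 + \frac{-1 + R}{2 R}$ ($J{\left(R \right)} = 7 + \frac{R - 1}{R + R} = 7 + \frac{-1 + R}{2 R}$)
$c{\left(r \right)} = 7 r$ ($c{\left(r \right)} = r \frac{-1 + 15 \frac{r}{r}}{2 \frac{r}{r}} = r \frac{-1 + 15 \cdot 1}{2 \cdot 1} = r \frac{1}{2} \cdot 1 \left(-1 + 15\right) = r \frac{1}{2} \cdot 1 \cdot 14 = r 7 = 7 r$)
$c{\left(12 \right)} 1 \left(-3\right) 5 + 287 = 7 \cdot 12 \cdot 1 \left(-3\right) 5 + 287 = 84 \left(\left(-3\right) 5\right) + 287 = 84 \left(-15\right) + 287 = -1260 + 287 = -973$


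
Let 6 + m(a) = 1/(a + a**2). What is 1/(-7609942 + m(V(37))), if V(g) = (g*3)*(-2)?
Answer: -49062/373359268775 ≈ -1.3141e-7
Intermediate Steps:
V(g) = -6*g (V(g) = (3*g)*(-2) = -6*g)
m(a) = -6 + 1/(a + a**2)
1/(-7609942 + m(V(37))) = 1/(-7609942 + (1 - (-36)*37 - 6*(-6*37)**2)/(((-6*37))*(1 - 6*37))) = 1/(-7609942 + (1 - 6*(-222) - 6*(-222)**2)/((-222)*(1 - 222))) = 1/(-7609942 - 1/222*(1 + 1332 - 6*49284)/(-221)) = 1/(-7609942 - 1/222*(-1/221)*(1 + 1332 - 295704)) = 1/(-7609942 - 1/222*(-1/221)*(-294371)) = 1/(-7609942 - 294371/49062) = 1/(-373359268775/49062) = -49062/373359268775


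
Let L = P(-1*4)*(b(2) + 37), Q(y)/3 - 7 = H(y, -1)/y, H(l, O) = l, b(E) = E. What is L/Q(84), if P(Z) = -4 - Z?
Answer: 0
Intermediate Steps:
Q(y) = 24 (Q(y) = 21 + 3*(y/y) = 21 + 3*1 = 21 + 3 = 24)
L = 0 (L = (-4 - (-1)*4)*(2 + 37) = (-4 - 1*(-4))*39 = (-4 + 4)*39 = 0*39 = 0)
L/Q(84) = 0/24 = 0*(1/24) = 0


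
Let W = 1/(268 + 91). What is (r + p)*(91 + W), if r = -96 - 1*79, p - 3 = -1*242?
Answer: -13525380/359 ≈ -37675.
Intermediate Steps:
W = 1/359 ≈ 0.0027855
p = -239 (p = 3 - 1*242 = 3 - 242 = -239)
r = -175 (r = -96 - 79 = -175)
(r + p)*(91 + W) = (-175 - 239)*(91 + 1/359) = -414*32670/359 = -13525380/359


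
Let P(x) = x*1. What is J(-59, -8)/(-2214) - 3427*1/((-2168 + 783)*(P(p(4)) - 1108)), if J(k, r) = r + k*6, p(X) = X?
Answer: 3955979/24531120 ≈ 0.16126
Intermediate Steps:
J(k, r) = r + 6*k
P(x) = x
J(-59, -8)/(-2214) - 3427*1/((-2168 + 783)*(P(p(4)) - 1108)) = (-8 + 6*(-59))/(-2214) - 3427*1/((-2168 + 783)*(4 - 1108)) = (-8 - 354)*(-1/2214) - 3427/((-1104*(-1385))) = -362*(-1/2214) - 3427/1529040 = 181/1107 - 3427*1/1529040 = 181/1107 - 149/66480 = 3955979/24531120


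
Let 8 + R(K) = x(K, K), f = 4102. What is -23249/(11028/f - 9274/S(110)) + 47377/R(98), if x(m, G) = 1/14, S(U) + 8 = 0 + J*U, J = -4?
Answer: -1187563260590/170394879 ≈ -6969.5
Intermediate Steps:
S(U) = -8 - 4*U (S(U) = -8 + (0 - 4*U) = -8 - 4*U)
x(m, G) = 1/14
R(K) = -111/14 (R(K) = -8 + 1/14 = -111/14)
-23249/(11028/f - 9274/S(110)) + 47377/R(98) = -23249/(11028/4102 - 9274/(-8 - 4*110)) + 47377/(-111/14) = -23249/(11028*(1/4102) - 9274/(-8 - 440)) + 47377*(-14/111) = -23249/(5514/2051 - 9274/(-448)) - 663278/111 = -23249/(5514/2051 - 9274*(-1/448)) - 663278/111 = -23249/(5514/2051 + 4637/224) - 663278/111 = -23249/1535089/65632 - 663278/111 = -23249*65632/1535089 - 663278/111 = -1525878368/1535089 - 663278/111 = -1187563260590/170394879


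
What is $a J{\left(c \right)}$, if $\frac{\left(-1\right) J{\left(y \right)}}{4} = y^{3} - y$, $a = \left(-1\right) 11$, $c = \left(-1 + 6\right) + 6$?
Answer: $58080$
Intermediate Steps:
$c = 11$ ($c = 5 + 6 = 11$)
$a = -11$
$J{\left(y \right)} = - 4 y^{3} + 4 y$ ($J{\left(y \right)} = - 4 \left(y^{3} - y\right) = - 4 y^{3} + 4 y$)
$a J{\left(c \right)} = - 11 \cdot 4 \cdot 11 \left(1 - 11^{2}\right) = - 11 \cdot 4 \cdot 11 \left(1 - 121\right) = - 11 \cdot 4 \cdot 11 \left(-120\right) = \left(-11\right) \left(-5280\right) = 58080$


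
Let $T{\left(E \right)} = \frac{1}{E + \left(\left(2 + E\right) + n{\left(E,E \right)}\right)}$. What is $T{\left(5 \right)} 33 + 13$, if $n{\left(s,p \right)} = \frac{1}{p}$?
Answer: $\frac{958}{61} \approx 15.705$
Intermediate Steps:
$T{\left(E \right)} = \frac{1}{2 + \frac{1}{E} + 2 E}$ ($T{\left(E \right)} = \frac{1}{E + \left(\left(2 + E\right) + \frac{1}{E}\right)} = \frac{1}{E + \left(2 + E + \frac{1}{E}\right)} = \frac{1}{2 + \frac{1}{E} + 2 E}$)
$T{\left(5 \right)} 33 + 13 = \frac{5}{1 + 2 \cdot 5 \left(1 + 5\right)} 33 + 13 = \frac{5}{1 + 2 \cdot 5 \cdot 6} \cdot 33 + 13 = \frac{5}{1 + 60} \cdot 33 + 13 = \frac{5}{61} \cdot 33 + 13 = \frac{165}{61} + 13 = \frac{958}{61}$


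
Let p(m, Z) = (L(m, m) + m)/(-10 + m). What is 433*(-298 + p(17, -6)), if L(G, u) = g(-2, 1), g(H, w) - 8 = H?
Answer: -893279/7 ≈ -1.2761e+5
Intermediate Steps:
g(H, w) = 8 + H
L(G, u) = 6 (L(G, u) = 8 - 2 = 6)
p(m, Z) = (6 + m)/(-10 + m)
433*(-298 + p(17, -6)) = 433*(-298 + (6 + 17)/(-10 + 17)) = 433*(-298 + 23/7) = 433*(-2063/7) = -893279/7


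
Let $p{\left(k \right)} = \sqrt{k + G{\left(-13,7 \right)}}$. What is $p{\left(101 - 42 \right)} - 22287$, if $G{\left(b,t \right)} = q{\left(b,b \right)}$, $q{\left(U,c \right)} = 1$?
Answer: $-22287 + 2 \sqrt{15} \approx -22279.0$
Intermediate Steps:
$G{\left(b,t \right)} = 1$
$p{\left(k \right)} = \sqrt{1 + k}$ ($p{\left(k \right)} = \sqrt{k + 1} = \sqrt{1 + k}$)
$p{\left(101 - 42 \right)} - 22287 = \sqrt{1 + \left(101 - 42\right)} - 22287 = \sqrt{1 + 59} - 22287 = \sqrt{60} - 22287 = 2 \sqrt{15} - 22287 = -22287 + 2 \sqrt{15}$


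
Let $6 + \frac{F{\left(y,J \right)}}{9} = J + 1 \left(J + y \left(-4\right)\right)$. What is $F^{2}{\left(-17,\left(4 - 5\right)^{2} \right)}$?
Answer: $331776$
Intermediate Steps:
$F{\left(y,J \right)} = -54 - 36 y + 18 J$ ($F{\left(y,J \right)} = -54 + 9 \left(J + 1 \left(J + y \left(-4\right)\right)\right) = -54 + 9 \left(J + 1 \left(J - 4 y\right)\right) = -54 + 9 \left(J + \left(J - 4 y\right)\right) = -54 + 9 \left(- 4 y + 2 J\right) = -54 + \left(- 36 y + 18 J\right) = -54 - 36 y + 18 J$)
$F^{2}{\left(-17,\left(4 - 5\right)^{2} \right)} = \left(-54 - -612 + 18 \left(4 - 5\right)^{2}\right)^{2} = \left(-54 + 612 + 18 \left(-1\right)^{2}\right)^{2} = \left(-54 + 612 + 18 \cdot 1\right)^{2} = \left(-54 + 612 + 18\right)^{2} = 576^{2} = 331776$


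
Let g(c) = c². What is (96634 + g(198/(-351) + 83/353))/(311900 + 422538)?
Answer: 18315090459067/139198246392582 ≈ 0.13158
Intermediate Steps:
(96634 + g(198/(-351) + 83/353))/(311900 + 422538) = (96634 + (198/(-351) + 83/353)²)/(311900 + 422538) = (96634 + (198*(-1/351) + 83*(1/353))²)/734438 = (96634 + (-22/39 + 83/353)²)*(1/734438) = (96634 + (-4529/13767)²)*(1/734438) = (96634 + 20511841/189530289)*(1/734438) = (18315090459067/189530289)*(1/734438) = 18315090459067/139198246392582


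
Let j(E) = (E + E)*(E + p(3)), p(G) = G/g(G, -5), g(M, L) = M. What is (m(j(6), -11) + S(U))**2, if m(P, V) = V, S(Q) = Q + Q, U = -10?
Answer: 961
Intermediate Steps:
p(G) = 1 (p(G) = G/G = 1)
j(E) = 2*E*(1 + E) (j(E) = (E + E)*(E + 1) = (2*E)*(1 + E) = 2*E*(1 + E))
S(Q) = 2*Q
(m(j(6), -11) + S(U))**2 = (-11 + 2*(-10))**2 = (-11 - 20)**2 = (-31)**2 = 961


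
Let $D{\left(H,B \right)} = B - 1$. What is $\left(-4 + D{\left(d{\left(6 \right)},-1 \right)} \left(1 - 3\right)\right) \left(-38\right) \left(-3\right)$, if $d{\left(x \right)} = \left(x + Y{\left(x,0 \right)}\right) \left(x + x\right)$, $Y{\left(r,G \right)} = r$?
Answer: $0$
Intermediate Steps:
$d{\left(x \right)} = 4 x^{2}$ ($d{\left(x \right)} = \left(x + x\right) \left(x + x\right) = 2 x 2 x = 4 x^{2}$)
$D{\left(H,B \right)} = -1 + B$
$\left(-4 + D{\left(d{\left(6 \right)},-1 \right)} \left(1 - 3\right)\right) \left(-38\right) \left(-3\right) = \left(-4 + \left(-1 - 1\right) \left(1 - 3\right)\right) \left(-38\right) \left(-3\right) = \left(-4 - 2 \left(1 - 3\right)\right) \left(-38\right) \left(-3\right) = \left(-4 - -4\right) \left(-38\right) \left(-3\right) = \left(-4 + 4\right) \left(-38\right) \left(-3\right) = 0 \left(-38\right) \left(-3\right) = 0 \left(-3\right) = 0$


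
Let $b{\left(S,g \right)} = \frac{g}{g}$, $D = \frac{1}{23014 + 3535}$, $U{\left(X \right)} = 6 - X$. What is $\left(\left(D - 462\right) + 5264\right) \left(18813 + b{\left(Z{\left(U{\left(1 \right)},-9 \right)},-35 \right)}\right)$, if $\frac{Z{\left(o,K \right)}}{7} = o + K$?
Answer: $\frac{2398564857386}{26549} \approx 9.0345 \cdot 10^{7}$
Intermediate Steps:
$Z{\left(o,K \right)} = 7 K + 7 o$ ($Z{\left(o,K \right)} = 7 \left(o + K\right) = 7 \left(K + o\right) = 7 K + 7 o$)
$D = \frac{1}{26549} \approx 3.7666 \cdot 10^{-5}$
$b{\left(S,g \right)} = 1$
$\left(\left(D - 462\right) + 5264\right) \left(18813 + b{\left(Z{\left(U{\left(1 \right)},-9 \right)},-35 \right)}\right) = \left(\left(\frac{1}{26549} - 462\right) + 5264\right) \left(18813 + 1\right) = \left(\left(\frac{1}{26549} - 462\right) + 5264\right) 18814 = \left(- \frac{12265637}{26549} + 5264\right) 18814 = \frac{127488299}{26549} \cdot 18814 = \frac{2398564857386}{26549}$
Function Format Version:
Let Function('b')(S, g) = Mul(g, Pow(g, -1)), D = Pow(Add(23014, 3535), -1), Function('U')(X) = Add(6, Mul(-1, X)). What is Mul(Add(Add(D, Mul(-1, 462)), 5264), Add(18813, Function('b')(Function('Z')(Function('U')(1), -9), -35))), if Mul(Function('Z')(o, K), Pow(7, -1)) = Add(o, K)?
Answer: Rational(2398564857386, 26549) ≈ 9.0345e+7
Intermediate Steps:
Function('Z')(o, K) = Add(Mul(7, K), Mul(7, o)) (Function('Z')(o, K) = Mul(7, Add(o, K)) = Mul(7, Add(K, o)) = Add(Mul(7, K), Mul(7, o)))
D = Rational(1, 26549) (D = Pow(26549, -1) = Rational(1, 26549) ≈ 3.7666e-5)
Function('b')(S, g) = 1
Mul(Add(Add(D, Mul(-1, 462)), 5264), Add(18813, Function('b')(Function('Z')(Function('U')(1), -9), -35))) = Mul(Add(Add(Rational(1, 26549), Mul(-1, 462)), 5264), Add(18813, 1)) = Mul(Add(Add(Rational(1, 26549), -462), 5264), 18814) = Mul(Add(Rational(-12265637, 26549), 5264), 18814) = Mul(Rational(127488299, 26549), 18814) = Rational(2398564857386, 26549)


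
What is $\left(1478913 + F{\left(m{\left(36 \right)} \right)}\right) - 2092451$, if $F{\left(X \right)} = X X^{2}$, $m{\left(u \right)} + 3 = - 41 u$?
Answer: $-3235838777$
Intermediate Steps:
$m{\left(u \right)} = -3 - 41 u$
$F{\left(X \right)} = X^{3}$
$\left(1478913 + F{\left(m{\left(36 \right)} \right)}\right) - 2092451 = \left(1478913 + \left(-3 - 1476\right)^{3}\right) - 2092451 = \left(1478913 + \left(-1479\right)^{3}\right) - 2092451 = \left(1478913 - 3235225239\right) - 2092451 = -3233746326 - 2092451 = -3235838777$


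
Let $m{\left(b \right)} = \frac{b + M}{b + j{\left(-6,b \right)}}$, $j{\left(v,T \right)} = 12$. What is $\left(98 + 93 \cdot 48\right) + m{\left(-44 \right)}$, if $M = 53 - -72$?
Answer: $\frac{145903}{32} \approx 4559.5$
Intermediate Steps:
$M = 125$ ($M = 53 + 72 = 125$)
$m{\left(b \right)} = \frac{125 + b}{12 + b}$ ($m{\left(b \right)} = \frac{b + 125}{b + 12} = \frac{125 + b}{12 + b}$)
$\left(98 + 93 \cdot 48\right) + m{\left(-44 \right)} = \left(98 + 93 \cdot 48\right) + \frac{125 - 44}{12 - 44} = \left(98 + 4464\right) + \frac{1}{-32} \cdot 81 = 4562 - \frac{81}{32} = \frac{145903}{32}$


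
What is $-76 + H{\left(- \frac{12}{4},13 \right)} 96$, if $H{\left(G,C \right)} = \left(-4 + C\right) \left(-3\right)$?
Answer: $-2668$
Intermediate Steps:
$H{\left(G,C \right)} = 12 - 3 C$
$-76 + H{\left(- \frac{12}{4},13 \right)} 96 = -76 + \left(12 - 39\right) 96 = -76 - 2592 = -2668$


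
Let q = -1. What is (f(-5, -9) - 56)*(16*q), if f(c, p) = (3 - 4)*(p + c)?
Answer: 672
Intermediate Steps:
f(c, p) = -c - p (f(c, p) = -(c + p) = -c - p)
(f(-5, -9) - 56)*(16*q) = ((-1*(-5) - 1*(-9)) - 56)*(16*(-1)) = ((5 + 9) - 56)*(-16) = (14 - 56)*(-16) = -42*(-16) = 672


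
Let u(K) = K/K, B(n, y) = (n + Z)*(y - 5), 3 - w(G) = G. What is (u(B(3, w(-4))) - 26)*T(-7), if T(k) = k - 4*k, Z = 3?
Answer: -525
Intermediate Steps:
w(G) = 3 - G
T(k) = -3*k
B(n, y) = (-5 + y)*(3 + n) (B(n, y) = (n + 3)*(y - 5) = (3 + n)*(-5 + y) = (-5 + y)*(3 + n))
u(K) = 1
(u(B(3, w(-4))) - 26)*T(-7) = (1 - 26)*(-3*(-7)) = -25*21 = -525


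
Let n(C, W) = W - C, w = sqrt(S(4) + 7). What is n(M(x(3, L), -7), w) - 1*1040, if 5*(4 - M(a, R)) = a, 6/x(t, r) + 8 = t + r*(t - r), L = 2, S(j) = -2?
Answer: -5222/5 + sqrt(5) ≈ -1042.2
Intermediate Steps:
x(t, r) = 6/(-8 + t + r*(t - r)) (x(t, r) = 6/(-8 + (t + r*(t - r))) = 6/(-8 + t + r*(t - r)))
M(a, R) = 4 - a/5
w = sqrt(5) (w = sqrt(-2 + 7) = sqrt(5) ≈ 2.2361)
n(M(x(3, L), -7), w) - 1*1040 = (sqrt(5) - (4 - (-6)/(5*(8 + 2**2 - 1*3 - 1*2*3)))) - 1*1040 = (sqrt(5) - (4 - (-6)/(5*(8 + 4 - 3 - 6)))) - 1040 = (sqrt(5) - (4 - (-6)/(5*3))) - 1040 = (sqrt(5) - (4 - 1/5*(-2))) - 1040 = (sqrt(5) - (4 + 2/5)) - 1040 = (sqrt(5) - 1*22/5) - 1040 = (sqrt(5) - 22/5) - 1040 = (-22/5 + sqrt(5)) - 1040 = -5222/5 + sqrt(5)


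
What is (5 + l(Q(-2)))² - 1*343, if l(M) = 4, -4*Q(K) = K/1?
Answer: -262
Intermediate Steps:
Q(K) = -K/4 (Q(K) = -K/(4*1) = -K/4)
(5 + l(Q(-2)))² - 1*343 = (5 + 4)² - 1*343 = 9² - 343 = 81 - 343 = -262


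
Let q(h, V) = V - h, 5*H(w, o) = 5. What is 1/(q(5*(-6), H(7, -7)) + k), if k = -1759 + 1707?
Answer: -1/21 ≈ -0.047619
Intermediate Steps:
H(w, o) = 1 (H(w, o) = (⅕)*5 = 1)
k = -52
1/(q(5*(-6), H(7, -7)) + k) = 1/((1 - 5*(-6)) - 52) = 1/((1 - 1*(-30)) - 52) = 1/((1 + 30) - 52) = 1/(31 - 52) = 1/(-21) = -1/21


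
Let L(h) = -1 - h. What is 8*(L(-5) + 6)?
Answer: 80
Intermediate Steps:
8*(L(-5) + 6) = 8*((-1 - 1*(-5)) + 6) = 8*((-1 + 5) + 6) = 8*(4 + 6) = 8*10 = 80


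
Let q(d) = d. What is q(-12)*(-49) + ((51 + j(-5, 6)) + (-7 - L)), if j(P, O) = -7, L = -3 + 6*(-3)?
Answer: 646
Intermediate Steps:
L = -21 (L = -3 - 18 = -21)
q(-12)*(-49) + ((51 + j(-5, 6)) + (-7 - L)) = -12*(-49) + ((51 - 7) + (-7 - 1*(-21))) = 588 + (44 + (-7 + 21)) = 588 + (44 + 14) = 588 + 58 = 646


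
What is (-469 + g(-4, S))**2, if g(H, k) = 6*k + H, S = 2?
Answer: 212521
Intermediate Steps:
g(H, k) = H + 6*k
(-469 + g(-4, S))**2 = (-469 + (-4 + 6*2))**2 = (-469 + (-4 + 12))**2 = (-469 + 8)**2 = (-461)**2 = 212521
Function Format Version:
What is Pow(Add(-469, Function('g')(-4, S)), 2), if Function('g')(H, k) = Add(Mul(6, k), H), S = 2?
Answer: 212521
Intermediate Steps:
Function('g')(H, k) = Add(H, Mul(6, k))
Pow(Add(-469, Function('g')(-4, S)), 2) = Pow(Add(-469, Add(-4, Mul(6, 2))), 2) = Pow(Add(-469, Add(-4, 12)), 2) = Pow(Add(-469, 8), 2) = Pow(-461, 2) = 212521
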